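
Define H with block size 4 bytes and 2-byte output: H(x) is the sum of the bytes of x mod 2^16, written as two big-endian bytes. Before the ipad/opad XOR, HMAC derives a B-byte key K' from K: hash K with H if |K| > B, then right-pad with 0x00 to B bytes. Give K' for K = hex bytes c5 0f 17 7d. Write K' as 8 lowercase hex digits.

c50f177d

Key hex bytes c5 0f 17 7d is exactly B = 4 bytes: K' = c5 0f 17 7d.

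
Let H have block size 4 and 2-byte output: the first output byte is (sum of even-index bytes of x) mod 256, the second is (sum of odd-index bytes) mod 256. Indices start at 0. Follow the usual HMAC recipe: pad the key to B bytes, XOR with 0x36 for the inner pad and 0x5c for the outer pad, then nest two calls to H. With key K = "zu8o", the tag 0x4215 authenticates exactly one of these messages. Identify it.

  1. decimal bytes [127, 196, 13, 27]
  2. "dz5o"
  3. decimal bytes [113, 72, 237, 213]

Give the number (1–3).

3

Key "zu8o" = 7a 75 38 6f is exactly B = 4 bytes: K' = 7a 75 38 6f.
K' ⊕ ipad = 4c 43 0e 59; K' ⊕ opad = 26 29 64 33.
m1: inner = H(4c 43 0e 59 7f c4 0d 1b) = e6 7b; tag = H(26 29 64 33 e6 7b) = 70d7
m2: inner = H(4c 43 0e 59 64 7a 35 6f) = f3 85; tag = H(26 29 64 33 f3 85) = 7de1
m3: inner = H(4c 43 0e 59 71 48 ed d5) = b8 b9; tag = H(26 29 64 33 b8 b9) = 4215 ← matches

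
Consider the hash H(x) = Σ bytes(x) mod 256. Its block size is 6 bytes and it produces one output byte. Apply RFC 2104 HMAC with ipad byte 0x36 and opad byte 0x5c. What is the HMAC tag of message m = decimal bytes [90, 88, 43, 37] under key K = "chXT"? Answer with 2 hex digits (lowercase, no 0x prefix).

Key "chXT" = 63 68 58 54 is 4 bytes ≤ B = 6; zero-pad to 6 bytes: K' = 63 68 58 54 00 00.
K' ⊕ ipad = 55 5e 6e 62 36 36.  K' ⊕ opad = 3f 34 04 08 5c 5c.
Inner input = (K'⊕ipad) ∥ m = 55 5e 6e 62 36 36 ∥ 5a 58 2b 25.
Inner hash: sum = 85+94+110+98+54+54+90+88+43+37 = 753; mod 256 = 241 → f1.
Outer input = (K'⊕opad) ∥ inner = 3f 34 04 08 5c 5c ∥ f1.
Outer hash (tag): sum = 63+52+4+8+92+92+241 = 552; mod 256 = 40 → 28.

28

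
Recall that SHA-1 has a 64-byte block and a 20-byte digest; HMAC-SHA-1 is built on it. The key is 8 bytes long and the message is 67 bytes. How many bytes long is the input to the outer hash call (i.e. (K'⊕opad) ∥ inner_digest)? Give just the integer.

Key is 8 ≤ 64 bytes, zero-padded: |K'| = 64.
Outer input = (K'⊕opad) ∥ H(inner) → 64 + 20 = 84 bytes.

84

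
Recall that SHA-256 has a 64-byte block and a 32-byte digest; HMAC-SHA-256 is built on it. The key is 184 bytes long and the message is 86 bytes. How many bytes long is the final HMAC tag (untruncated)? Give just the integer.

The tag is one SHA-256 digest: 32 bytes.

32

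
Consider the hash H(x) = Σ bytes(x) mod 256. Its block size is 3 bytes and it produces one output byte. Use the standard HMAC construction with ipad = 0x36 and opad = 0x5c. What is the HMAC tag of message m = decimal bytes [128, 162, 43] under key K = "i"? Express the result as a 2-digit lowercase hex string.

05

Key "i" = 69 is 1 byte ≤ B = 3; zero-pad to 3 bytes: K' = 69 00 00.
K' ⊕ ipad = 5f 36 36.  K' ⊕ opad = 35 5c 5c.
Inner input = (K'⊕ipad) ∥ m = 5f 36 36 ∥ 80 a2 2b.
Inner hash: sum = 95+54+54+128+162+43 = 536; mod 256 = 24 → 18.
Outer input = (K'⊕opad) ∥ inner = 35 5c 5c ∥ 18.
Outer hash (tag): sum = 53+92+92+24 = 261; mod 256 = 5 → 05.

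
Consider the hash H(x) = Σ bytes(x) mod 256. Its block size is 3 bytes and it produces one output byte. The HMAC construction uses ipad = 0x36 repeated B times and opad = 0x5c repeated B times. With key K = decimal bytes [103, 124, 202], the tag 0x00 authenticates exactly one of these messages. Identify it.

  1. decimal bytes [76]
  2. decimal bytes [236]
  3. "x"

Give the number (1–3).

3

Key decimal bytes [103, 124, 202] = 67 7c ca is exactly B = 3 bytes: K' = 67 7c ca.
K' ⊕ ipad = 51 4a fc; K' ⊕ opad = 3b 20 96.
m1: inner = H(51 4a fc 4c) = e3; tag = H(3b 20 96 e3) = d4
m2: inner = H(51 4a fc ec) = 83; tag = H(3b 20 96 83) = 74
m3: inner = H(51 4a fc 78) = 0f; tag = H(3b 20 96 0f) = 00 ← matches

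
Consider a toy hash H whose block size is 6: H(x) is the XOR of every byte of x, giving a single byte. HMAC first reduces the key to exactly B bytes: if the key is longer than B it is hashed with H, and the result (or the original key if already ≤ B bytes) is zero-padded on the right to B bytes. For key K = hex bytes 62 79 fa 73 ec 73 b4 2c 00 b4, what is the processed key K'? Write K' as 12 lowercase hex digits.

|K| = 10 > B = 6, so first hash the key.
H(K): XOR 62⊕79⊕fa⊕73⊕ec⊕73⊕b4⊕2c⊕00⊕b4 = 21.
Zero-pad H(K) = 21 to 6 bytes: K' = 21 00 00 00 00 00.

210000000000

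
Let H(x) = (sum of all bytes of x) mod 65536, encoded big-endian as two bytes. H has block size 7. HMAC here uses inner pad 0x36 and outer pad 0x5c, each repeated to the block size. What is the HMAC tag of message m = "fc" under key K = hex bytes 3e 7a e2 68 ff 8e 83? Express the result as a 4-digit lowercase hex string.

Key hex bytes 3e 7a e2 68 ff 8e 83 is exactly B = 7 bytes: K' = 3e 7a e2 68 ff 8e 83.
K' ⊕ ipad = 08 4c d4 5e c9 b8 b5.  K' ⊕ opad = 62 26 be 34 a3 d2 df.
Inner input = (K'⊕ipad) ∥ m = 08 4c d4 5e c9 b8 b5 ∥ 66 63.
Inner hash: sum = 8+76+212+94+201+184+181+102+99 = 1157 → 04 85.
Outer input = (K'⊕opad) ∥ inner = 62 26 be 34 a3 d2 df ∥ 04 85.
Outer hash (tag): sum = 98+38+190+52+163+210+223+4+133 = 1111 → 04 57.

0457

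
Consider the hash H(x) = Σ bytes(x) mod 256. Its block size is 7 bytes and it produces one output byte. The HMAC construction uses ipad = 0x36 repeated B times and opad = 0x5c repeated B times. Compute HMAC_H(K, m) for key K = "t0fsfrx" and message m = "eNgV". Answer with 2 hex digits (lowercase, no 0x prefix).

b8

Key "t0fsfrx" = 74 30 66 73 66 72 78 is exactly B = 7 bytes: K' = 74 30 66 73 66 72 78.
K' ⊕ ipad = 42 06 50 45 50 44 4e.  K' ⊕ opad = 28 6c 3a 2f 3a 2e 24.
Inner input = (K'⊕ipad) ∥ m = 42 06 50 45 50 44 4e ∥ 65 4e 67 56.
Inner hash: sum = 66+6+80+69+80+68+78+101+78+103+86 = 815; mod 256 = 47 → 2f.
Outer input = (K'⊕opad) ∥ inner = 28 6c 3a 2f 3a 2e 24 ∥ 2f.
Outer hash (tag): sum = 40+108+58+47+58+46+36+47 = 440; mod 256 = 184 → b8.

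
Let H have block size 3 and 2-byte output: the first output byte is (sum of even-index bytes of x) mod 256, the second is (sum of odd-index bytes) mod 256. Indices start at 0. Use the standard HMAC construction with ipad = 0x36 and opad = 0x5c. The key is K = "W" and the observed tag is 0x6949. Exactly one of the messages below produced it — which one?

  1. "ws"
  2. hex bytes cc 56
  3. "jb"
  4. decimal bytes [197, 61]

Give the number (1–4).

Key "W" = 57 is 1 byte ≤ B = 3; zero-pad to 3 bytes: K' = 57 00 00.
K' ⊕ ipad = 61 36 36; K' ⊕ opad = 0b 5c 5c.
m1: inner = H(61 36 36 77 73) = 0a ad; tag = H(0b 5c 5c 0a ad) = 1466
m2: inner = H(61 36 36 cc 56) = ed 02; tag = H(0b 5c 5c ed 02) = 6949 ← matches
m3: inner = H(61 36 36 6a 62) = f9 a0; tag = H(0b 5c 5c f9 a0) = 0755
m4: inner = H(61 36 36 c5 3d) = d4 fb; tag = H(0b 5c 5c d4 fb) = 6230

2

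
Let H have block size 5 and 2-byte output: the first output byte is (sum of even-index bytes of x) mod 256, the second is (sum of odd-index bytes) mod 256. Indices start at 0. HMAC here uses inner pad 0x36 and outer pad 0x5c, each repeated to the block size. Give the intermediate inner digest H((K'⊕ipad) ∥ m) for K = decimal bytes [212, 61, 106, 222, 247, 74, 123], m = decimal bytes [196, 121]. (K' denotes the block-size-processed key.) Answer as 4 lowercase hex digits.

Key decimal bytes [212, 61, 106, 222, 247, 74, 123] = d4 3d 6a de f7 4a 7b is 7 bytes > B = 5, so hash it first: H(key) = b0 65, then zero-pad to 5 bytes: K' = b0 65 00 00 00.
K' ⊕ ipad = 86 53 36 36 36.
Inner input = 86 53 36 36 36 ∥ c4 79.
Inner hash: even-index sum = 363 mod 256 = 107; odd-index sum = 333 mod 256 = 77 → 6b 4d.

6b4d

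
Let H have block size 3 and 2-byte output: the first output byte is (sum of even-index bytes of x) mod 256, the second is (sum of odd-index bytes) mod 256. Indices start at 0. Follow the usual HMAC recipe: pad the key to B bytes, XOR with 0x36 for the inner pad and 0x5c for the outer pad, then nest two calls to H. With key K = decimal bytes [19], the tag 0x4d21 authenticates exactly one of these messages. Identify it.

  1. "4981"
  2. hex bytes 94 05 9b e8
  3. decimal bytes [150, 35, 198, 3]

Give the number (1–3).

1

Key decimal bytes [19] = 13 is 1 byte ≤ B = 3; zero-pad to 3 bytes: K' = 13 00 00.
K' ⊕ ipad = 25 36 36; K' ⊕ opad = 4f 5c 5c.
m1: inner = H(25 36 36 34 39 38 31) = c5 a2; tag = H(4f 5c 5c c5 a2) = 4d21 ← matches
m2: inner = H(25 36 36 94 05 9b e8) = 48 65; tag = H(4f 5c 5c 48 65) = 10a4
m3: inner = H(25 36 36 96 23 c6 03) = 81 92; tag = H(4f 5c 5c 81 92) = 3ddd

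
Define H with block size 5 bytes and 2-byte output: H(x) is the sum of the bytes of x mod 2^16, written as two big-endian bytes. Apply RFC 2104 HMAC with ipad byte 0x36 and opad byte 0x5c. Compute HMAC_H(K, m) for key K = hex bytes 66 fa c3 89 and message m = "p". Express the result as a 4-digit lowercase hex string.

Key hex bytes 66 fa c3 89 is 4 bytes ≤ B = 5; zero-pad to 5 bytes: K' = 66 fa c3 89 00.
K' ⊕ ipad = 50 cc f5 bf 36.  K' ⊕ opad = 3a a6 9f d5 5c.
Inner input = (K'⊕ipad) ∥ m = 50 cc f5 bf 36 ∥ 70.
Inner hash: sum = 80+204+245+191+54+112 = 886 → 03 76.
Outer input = (K'⊕opad) ∥ inner = 3a a6 9f d5 5c ∥ 03 76.
Outer hash (tag): sum = 58+166+159+213+92+3+118 = 809 → 03 29.

0329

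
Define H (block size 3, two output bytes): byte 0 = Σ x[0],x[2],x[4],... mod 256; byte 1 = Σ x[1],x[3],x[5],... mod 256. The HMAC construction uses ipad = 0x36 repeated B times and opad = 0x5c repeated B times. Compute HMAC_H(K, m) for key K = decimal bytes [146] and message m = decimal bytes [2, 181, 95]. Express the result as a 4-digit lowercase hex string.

c1eb

Key decimal bytes [146] = 92 is 1 byte ≤ B = 3; zero-pad to 3 bytes: K' = 92 00 00.
K' ⊕ ipad = a4 36 36.  K' ⊕ opad = ce 5c 5c.
Inner input = (K'⊕ipad) ∥ m = a4 36 36 ∥ 02 b5 5f.
Inner hash: even-index sum = 399 mod 256 = 143; odd-index sum = 151 mod 256 = 151 → 8f 97.
Outer input = (K'⊕opad) ∥ inner = ce 5c 5c ∥ 8f 97.
Outer hash (tag): even-index sum = 449 mod 256 = 193; odd-index sum = 235 mod 256 = 235 → c1 eb.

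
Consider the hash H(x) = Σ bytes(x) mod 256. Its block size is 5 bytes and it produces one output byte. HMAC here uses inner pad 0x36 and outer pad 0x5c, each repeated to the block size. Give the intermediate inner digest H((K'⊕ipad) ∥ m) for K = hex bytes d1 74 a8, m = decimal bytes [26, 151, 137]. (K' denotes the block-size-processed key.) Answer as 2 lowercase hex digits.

6d

Key hex bytes d1 74 a8 is 3 bytes ≤ B = 5; zero-pad to 5 bytes: K' = d1 74 a8 00 00.
K' ⊕ ipad = e7 42 9e 36 36.
Inner input = e7 42 9e 36 36 ∥ 1a 97 89.
Inner hash: sum = 231+66+158+54+54+26+151+137 = 877; mod 256 = 109 → 6d.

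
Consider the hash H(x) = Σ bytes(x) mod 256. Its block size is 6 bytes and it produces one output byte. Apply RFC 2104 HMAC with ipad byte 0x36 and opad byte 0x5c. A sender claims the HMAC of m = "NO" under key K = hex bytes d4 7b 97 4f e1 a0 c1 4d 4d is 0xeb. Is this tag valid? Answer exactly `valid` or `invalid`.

Key hex bytes d4 7b 97 4f e1 a0 c1 4d 4d is 9 bytes > B = 6, so hash it first: H(key) = 11, then zero-pad to 6 bytes: K' = 11 00 00 00 00 00.
K' ⊕ ipad = 27 36 36 36 36 36; K' ⊕ opad = 4d 5c 5c 5c 5c 5c.
Inner hash: sum = 39+54+54+54+54+54+78+79 = 466; mod 256 = 210 → d2.
Outer hash (recomputed tag): sum = 77+92+92+92+92+92+210 = 747; mod 256 = 235 → eb.
Recomputed tag = eb; claimed = eb → match.

valid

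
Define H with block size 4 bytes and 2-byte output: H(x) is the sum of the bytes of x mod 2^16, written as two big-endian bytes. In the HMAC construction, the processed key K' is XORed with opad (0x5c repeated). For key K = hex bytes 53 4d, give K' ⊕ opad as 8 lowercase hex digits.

0f115c5c

Key hex bytes 53 4d is 2 bytes ≤ B = 4; zero-pad to 4 bytes: K' = 53 4d 00 00.
XOR each byte with 0x5c: 53⊕5c=0f, 4d⊕5c=11, 00⊕5c=5c, 00⊕5c=5c.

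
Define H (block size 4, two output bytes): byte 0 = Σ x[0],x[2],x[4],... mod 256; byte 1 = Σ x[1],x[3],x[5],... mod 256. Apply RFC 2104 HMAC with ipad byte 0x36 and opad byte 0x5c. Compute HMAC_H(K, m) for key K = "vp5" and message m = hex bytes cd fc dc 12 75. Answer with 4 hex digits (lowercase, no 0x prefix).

Key "vp5" = 76 70 35 is 3 bytes ≤ B = 4; zero-pad to 4 bytes: K' = 76 70 35 00.
K' ⊕ ipad = 40 46 03 36.  K' ⊕ opad = 2a 2c 69 5c.
Inner input = (K'⊕ipad) ∥ m = 40 46 03 36 ∥ cd fc dc 12 75.
Inner hash: even-index sum = 609 mod 256 = 97; odd-index sum = 394 mod 256 = 138 → 61 8a.
Outer input = (K'⊕opad) ∥ inner = 2a 2c 69 5c ∥ 61 8a.
Outer hash (tag): even-index sum = 244 mod 256 = 244; odd-index sum = 274 mod 256 = 18 → f4 12.

f412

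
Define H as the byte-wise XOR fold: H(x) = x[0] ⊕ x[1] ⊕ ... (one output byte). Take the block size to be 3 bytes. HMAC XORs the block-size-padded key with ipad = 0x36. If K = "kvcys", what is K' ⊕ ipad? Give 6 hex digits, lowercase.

423636

Key "kvcys" = 6b 76 63 79 73 is 5 bytes > B = 3, so hash it first: H(key) = 74, then zero-pad to 3 bytes: K' = 74 00 00.
XOR each byte with 0x36: 74⊕36=42, 00⊕36=36, 00⊕36=36.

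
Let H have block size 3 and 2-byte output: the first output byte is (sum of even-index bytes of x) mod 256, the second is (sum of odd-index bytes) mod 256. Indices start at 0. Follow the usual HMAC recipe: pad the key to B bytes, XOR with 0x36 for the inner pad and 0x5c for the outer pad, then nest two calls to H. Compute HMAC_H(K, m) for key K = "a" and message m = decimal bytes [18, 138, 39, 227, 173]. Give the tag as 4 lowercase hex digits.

b556

Key "a" = 61 is 1 byte ≤ B = 3; zero-pad to 3 bytes: K' = 61 00 00.
K' ⊕ ipad = 57 36 36.  K' ⊕ opad = 3d 5c 5c.
Inner input = (K'⊕ipad) ∥ m = 57 36 36 ∥ 12 8a 27 e3 ad.
Inner hash: even-index sum = 506 mod 256 = 250; odd-index sum = 284 mod 256 = 28 → fa 1c.
Outer input = (K'⊕opad) ∥ inner = 3d 5c 5c ∥ fa 1c.
Outer hash (tag): even-index sum = 181 mod 256 = 181; odd-index sum = 342 mod 256 = 86 → b5 56.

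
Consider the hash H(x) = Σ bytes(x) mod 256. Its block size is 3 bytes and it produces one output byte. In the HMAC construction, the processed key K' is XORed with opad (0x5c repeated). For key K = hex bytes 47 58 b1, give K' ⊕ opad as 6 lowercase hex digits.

Key hex bytes 47 58 b1 is exactly B = 3 bytes: K' = 47 58 b1.
XOR each byte with 0x5c: 47⊕5c=1b, 58⊕5c=04, b1⊕5c=ed.

1b04ed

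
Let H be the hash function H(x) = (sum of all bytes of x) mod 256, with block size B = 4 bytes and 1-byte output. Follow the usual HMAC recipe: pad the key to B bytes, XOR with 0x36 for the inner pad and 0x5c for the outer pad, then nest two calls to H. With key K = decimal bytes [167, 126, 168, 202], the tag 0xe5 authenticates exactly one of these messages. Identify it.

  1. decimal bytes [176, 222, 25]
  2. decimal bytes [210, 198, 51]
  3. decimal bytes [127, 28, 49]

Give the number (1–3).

Key decimal bytes [167, 126, 168, 202] = a7 7e a8 ca is exactly B = 4 bytes: K' = a7 7e a8 ca.
K' ⊕ ipad = 91 48 9e fc; K' ⊕ opad = fb 22 f4 96.
m1: inner = H(91 48 9e fc b0 de 19) = 1a; tag = H(fb 22 f4 96 1a) = c1
m2: inner = H(91 48 9e fc d2 c6 33) = 3e; tag = H(fb 22 f4 96 3e) = e5 ← matches
m3: inner = H(91 48 9e fc 7f 1c 31) = 3f; tag = H(fb 22 f4 96 3f) = e6

2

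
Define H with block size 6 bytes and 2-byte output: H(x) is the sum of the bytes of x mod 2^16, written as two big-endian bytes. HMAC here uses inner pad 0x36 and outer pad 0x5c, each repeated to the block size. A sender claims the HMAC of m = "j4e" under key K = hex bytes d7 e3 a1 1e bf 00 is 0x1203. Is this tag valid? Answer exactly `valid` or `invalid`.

invalid

Key hex bytes d7 e3 a1 1e bf 00 is exactly B = 6 bytes: K' = d7 e3 a1 1e bf 00.
K' ⊕ ipad = e1 d5 97 28 89 36; K' ⊕ opad = 8b bf fd 42 e3 5c.
Inner hash: sum = 225+213+151+40+137+54+106+52+101 = 1079 → 04 37.
Outer hash (recomputed tag): sum = 139+191+253+66+227+92+4+55 = 1027 → 04 03.
Recomputed tag = 0403; claimed = 1203 → mismatch.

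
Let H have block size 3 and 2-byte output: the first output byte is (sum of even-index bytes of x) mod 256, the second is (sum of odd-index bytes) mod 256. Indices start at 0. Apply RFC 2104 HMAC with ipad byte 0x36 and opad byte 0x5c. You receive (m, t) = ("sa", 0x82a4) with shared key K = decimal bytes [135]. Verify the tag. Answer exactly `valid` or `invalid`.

invalid

Key decimal bytes [135] = 87 is 1 byte ≤ B = 3; zero-pad to 3 bytes: K' = 87 00 00.
K' ⊕ ipad = b1 36 36; K' ⊕ opad = db 5c 5c.
Inner hash: even-index sum = 328 mod 256 = 72; odd-index sum = 169 mod 256 = 169 → 48 a9.
Outer hash (recomputed tag): even-index sum = 480 mod 256 = 224; odd-index sum = 164 mod 256 = 164 → e0 a4.
Recomputed tag = e0a4; claimed = 82a4 → mismatch.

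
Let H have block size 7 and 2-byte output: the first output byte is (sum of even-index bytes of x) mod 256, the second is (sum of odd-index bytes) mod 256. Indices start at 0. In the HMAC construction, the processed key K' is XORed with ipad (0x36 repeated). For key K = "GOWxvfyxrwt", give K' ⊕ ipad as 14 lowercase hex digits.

Key "GOWxvfyxrwt" = 47 4f 57 78 76 66 79 78 72 77 74 is 11 bytes > B = 7, so hash it first: H(key) = 73 1c, then zero-pad to 7 bytes: K' = 73 1c 00 00 00 00 00.
XOR each byte with 0x36: 73⊕36=45, 1c⊕36=2a, 00⊕36=36, 00⊕36=36, 00⊕36=36, 00⊕36=36, 00⊕36=36.

452a3636363636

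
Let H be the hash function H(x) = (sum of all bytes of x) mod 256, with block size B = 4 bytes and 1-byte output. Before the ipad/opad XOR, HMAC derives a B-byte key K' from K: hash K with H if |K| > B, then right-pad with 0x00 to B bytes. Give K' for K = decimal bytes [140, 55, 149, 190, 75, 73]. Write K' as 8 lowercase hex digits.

aa000000

|K| = 6 > B = 4, so first hash the key.
H(K): sum = 140+55+149+190+75+73 = 682; mod 256 = 170 → aa.
Zero-pad H(K) = aa to 4 bytes: K' = aa 00 00 00.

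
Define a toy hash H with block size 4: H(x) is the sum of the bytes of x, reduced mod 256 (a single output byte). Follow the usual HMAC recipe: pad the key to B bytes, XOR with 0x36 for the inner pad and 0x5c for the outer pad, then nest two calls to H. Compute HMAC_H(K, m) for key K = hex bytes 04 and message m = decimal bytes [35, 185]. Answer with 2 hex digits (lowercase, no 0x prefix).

1c

Key hex bytes 04 is 1 byte ≤ B = 4; zero-pad to 4 bytes: K' = 04 00 00 00.
K' ⊕ ipad = 32 36 36 36.  K' ⊕ opad = 58 5c 5c 5c.
Inner input = (K'⊕ipad) ∥ m = 32 36 36 36 ∥ 23 b9.
Inner hash: sum = 50+54+54+54+35+185 = 432; mod 256 = 176 → b0.
Outer input = (K'⊕opad) ∥ inner = 58 5c 5c 5c ∥ b0.
Outer hash (tag): sum = 88+92+92+92+176 = 540; mod 256 = 28 → 1c.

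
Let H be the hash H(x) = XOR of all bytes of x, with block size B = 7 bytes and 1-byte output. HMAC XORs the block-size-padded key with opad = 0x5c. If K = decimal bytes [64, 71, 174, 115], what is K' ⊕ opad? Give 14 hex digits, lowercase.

Key decimal bytes [64, 71, 174, 115] = 40 47 ae 73 is 4 bytes ≤ B = 7; zero-pad to 7 bytes: K' = 40 47 ae 73 00 00 00.
XOR each byte with 0x5c: 40⊕5c=1c, 47⊕5c=1b, ae⊕5c=f2, 73⊕5c=2f, 00⊕5c=5c, 00⊕5c=5c, 00⊕5c=5c.

1c1bf22f5c5c5c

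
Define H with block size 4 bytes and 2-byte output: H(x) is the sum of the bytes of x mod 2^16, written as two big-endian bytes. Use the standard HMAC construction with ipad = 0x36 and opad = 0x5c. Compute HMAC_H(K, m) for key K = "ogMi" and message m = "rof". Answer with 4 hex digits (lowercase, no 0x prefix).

0181

Key "ogMi" = 6f 67 4d 69 is exactly B = 4 bytes: K' = 6f 67 4d 69.
K' ⊕ ipad = 59 51 7b 5f.  K' ⊕ opad = 33 3b 11 35.
Inner input = (K'⊕ipad) ∥ m = 59 51 7b 5f ∥ 72 6f 66.
Inner hash: sum = 89+81+123+95+114+111+102 = 715 → 02 cb.
Outer input = (K'⊕opad) ∥ inner = 33 3b 11 35 ∥ 02 cb.
Outer hash (tag): sum = 51+59+17+53+2+203 = 385 → 01 81.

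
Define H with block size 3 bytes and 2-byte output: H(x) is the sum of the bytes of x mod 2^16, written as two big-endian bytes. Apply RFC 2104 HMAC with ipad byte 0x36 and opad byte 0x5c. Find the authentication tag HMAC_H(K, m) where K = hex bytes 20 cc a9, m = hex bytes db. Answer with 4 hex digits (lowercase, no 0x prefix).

Key hex bytes 20 cc a9 is exactly B = 3 bytes: K' = 20 cc a9.
K' ⊕ ipad = 16 fa 9f.  K' ⊕ opad = 7c 90 f5.
Inner input = (K'⊕ipad) ∥ m = 16 fa 9f ∥ db.
Inner hash: sum = 22+250+159+219 = 650 → 02 8a.
Outer input = (K'⊕opad) ∥ inner = 7c 90 f5 ∥ 02 8a.
Outer hash (tag): sum = 124+144+245+2+138 = 653 → 02 8d.

028d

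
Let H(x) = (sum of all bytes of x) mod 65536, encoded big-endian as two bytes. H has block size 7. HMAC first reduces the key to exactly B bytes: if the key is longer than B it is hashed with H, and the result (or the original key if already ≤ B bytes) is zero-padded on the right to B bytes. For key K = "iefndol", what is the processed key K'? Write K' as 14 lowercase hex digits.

Key "iefndol" = 69 65 66 6e 64 6f 6c is exactly B = 7 bytes: K' = 69 65 66 6e 64 6f 6c.

6965666e646f6c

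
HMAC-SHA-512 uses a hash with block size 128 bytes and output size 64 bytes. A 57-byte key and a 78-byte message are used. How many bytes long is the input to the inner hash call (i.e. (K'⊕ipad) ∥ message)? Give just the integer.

206

Key is 57 ≤ 128 bytes, zero-padded: |K'| = 128.
Inner input = (K'⊕ipad) ∥ m → 128 + 78 = 206 bytes.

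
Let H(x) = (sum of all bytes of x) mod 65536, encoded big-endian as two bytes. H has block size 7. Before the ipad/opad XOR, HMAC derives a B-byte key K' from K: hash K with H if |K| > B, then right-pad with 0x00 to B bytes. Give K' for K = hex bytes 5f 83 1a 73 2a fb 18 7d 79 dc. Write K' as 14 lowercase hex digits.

|K| = 10 > B = 7, so first hash the key.
H(K): sum = 95+131+26+115+42+251+24+125+121+220 = 1150 → 04 7e.
Zero-pad H(K) = 04 7e to 7 bytes: K' = 04 7e 00 00 00 00 00.

047e0000000000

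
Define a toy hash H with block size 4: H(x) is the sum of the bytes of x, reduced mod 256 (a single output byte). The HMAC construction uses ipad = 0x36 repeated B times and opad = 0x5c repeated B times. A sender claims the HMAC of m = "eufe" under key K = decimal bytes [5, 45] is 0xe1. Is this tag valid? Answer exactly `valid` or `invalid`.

Key decimal bytes [5, 45] = 05 2d is 2 bytes ≤ B = 4; zero-pad to 4 bytes: K' = 05 2d 00 00.
K' ⊕ ipad = 33 1b 36 36; K' ⊕ opad = 59 71 5c 5c.
Inner hash: sum = 51+27+54+54+101+117+102+101 = 607; mod 256 = 95 → 5f.
Outer hash (recomputed tag): sum = 89+113+92+92+95 = 481; mod 256 = 225 → e1.
Recomputed tag = e1; claimed = e1 → match.

valid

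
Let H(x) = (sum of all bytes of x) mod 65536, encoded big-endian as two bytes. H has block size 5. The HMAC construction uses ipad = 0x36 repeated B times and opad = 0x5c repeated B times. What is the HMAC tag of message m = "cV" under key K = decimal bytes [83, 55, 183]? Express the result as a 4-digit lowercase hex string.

Key decimal bytes [83, 55, 183] = 53 37 b7 is 3 bytes ≤ B = 5; zero-pad to 5 bytes: K' = 53 37 b7 00 00.
K' ⊕ ipad = 65 01 81 36 36.  K' ⊕ opad = 0f 6b eb 5c 5c.
Inner input = (K'⊕ipad) ∥ m = 65 01 81 36 36 ∥ 63 56.
Inner hash: sum = 101+1+129+54+54+99+86 = 524 → 02 0c.
Outer input = (K'⊕opad) ∥ inner = 0f 6b eb 5c 5c ∥ 02 0c.
Outer hash (tag): sum = 15+107+235+92+92+2+12 = 555 → 02 2b.

022b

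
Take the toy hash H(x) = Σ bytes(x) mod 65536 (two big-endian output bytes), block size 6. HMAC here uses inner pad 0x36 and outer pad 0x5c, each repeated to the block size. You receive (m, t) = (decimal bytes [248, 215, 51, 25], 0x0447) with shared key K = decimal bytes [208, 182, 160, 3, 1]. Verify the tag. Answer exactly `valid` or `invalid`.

valid

Key decimal bytes [208, 182, 160, 3, 1] = d0 b6 a0 03 01 is 5 bytes ≤ B = 6; zero-pad to 6 bytes: K' = d0 b6 a0 03 01 00.
K' ⊕ ipad = e6 80 96 35 37 36; K' ⊕ opad = 8c ea fc 5f 5d 5c.
Inner hash: sum = 230+128+150+53+55+54+248+215+51+25 = 1209 → 04 b9.
Outer hash (recomputed tag): sum = 140+234+252+95+93+92+4+185 = 1095 → 04 47.
Recomputed tag = 0447; claimed = 0447 → match.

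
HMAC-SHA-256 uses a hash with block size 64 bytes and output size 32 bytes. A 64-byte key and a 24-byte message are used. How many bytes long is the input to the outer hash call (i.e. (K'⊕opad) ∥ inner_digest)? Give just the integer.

Key is 64 ≤ 64 bytes, zero-padded: |K'| = 64.
Outer input = (K'⊕opad) ∥ H(inner) → 64 + 32 = 96 bytes.

96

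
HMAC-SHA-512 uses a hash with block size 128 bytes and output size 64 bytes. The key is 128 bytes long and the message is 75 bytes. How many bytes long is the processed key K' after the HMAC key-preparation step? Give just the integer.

128

Key is 128 ≤ 128 bytes, zero-padded: |K'| = 128.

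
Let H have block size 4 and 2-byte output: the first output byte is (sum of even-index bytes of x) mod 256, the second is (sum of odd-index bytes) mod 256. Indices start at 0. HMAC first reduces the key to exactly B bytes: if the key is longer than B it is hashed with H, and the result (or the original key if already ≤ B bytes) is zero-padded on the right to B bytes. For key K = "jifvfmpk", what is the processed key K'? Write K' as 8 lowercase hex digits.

|K| = 8 > B = 4, so first hash the key.
H(K): even-index sum = 422 mod 256 = 166; odd-index sum = 439 mod 256 = 183 → a6 b7.
Zero-pad H(K) = a6 b7 to 4 bytes: K' = a6 b7 00 00.

a6b70000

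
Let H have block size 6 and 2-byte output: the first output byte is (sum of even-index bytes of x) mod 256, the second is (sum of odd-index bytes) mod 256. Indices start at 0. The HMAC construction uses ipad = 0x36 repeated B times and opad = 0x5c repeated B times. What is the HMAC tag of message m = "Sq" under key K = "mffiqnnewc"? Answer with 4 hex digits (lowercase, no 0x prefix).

Key "mffiqnnewc" = 6d 66 66 69 71 6e 6e 65 77 63 is 10 bytes > B = 6, so hash it first: H(key) = 29 05, then zero-pad to 6 bytes: K' = 29 05 00 00 00 00.
K' ⊕ ipad = 1f 33 36 36 36 36.  K' ⊕ opad = 75 59 5c 5c 5c 5c.
Inner input = (K'⊕ipad) ∥ m = 1f 33 36 36 36 36 ∥ 53 71.
Inner hash: even-index sum = 222 mod 256 = 222; odd-index sum = 272 mod 256 = 16 → de 10.
Outer input = (K'⊕opad) ∥ inner = 75 59 5c 5c 5c 5c ∥ de 10.
Outer hash (tag): even-index sum = 523 mod 256 = 11; odd-index sum = 289 mod 256 = 33 → 0b 21.

0b21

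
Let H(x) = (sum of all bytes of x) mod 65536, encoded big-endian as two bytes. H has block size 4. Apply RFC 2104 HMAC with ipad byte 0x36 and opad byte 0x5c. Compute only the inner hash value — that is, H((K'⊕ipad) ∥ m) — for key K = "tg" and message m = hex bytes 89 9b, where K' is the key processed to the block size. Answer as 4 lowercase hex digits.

Key "tg" = 74 67 is 2 bytes ≤ B = 4; zero-pad to 4 bytes: K' = 74 67 00 00.
K' ⊕ ipad = 42 51 36 36.
Inner input = 42 51 36 36 ∥ 89 9b.
Inner hash: sum = 66+81+54+54+137+155 = 547 → 02 23.

0223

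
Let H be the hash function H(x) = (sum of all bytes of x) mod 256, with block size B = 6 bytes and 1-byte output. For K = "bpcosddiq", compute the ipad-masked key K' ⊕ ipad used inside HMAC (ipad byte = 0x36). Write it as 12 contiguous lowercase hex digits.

Key "bpcosddiq" = 62 70 63 6f 73 64 64 69 71 is 9 bytes > B = 6, so hash it first: H(key) = b9, then zero-pad to 6 bytes: K' = b9 00 00 00 00 00.
XOR each byte with 0x36: b9⊕36=8f, 00⊕36=36, 00⊕36=36, 00⊕36=36, 00⊕36=36, 00⊕36=36.

8f3636363636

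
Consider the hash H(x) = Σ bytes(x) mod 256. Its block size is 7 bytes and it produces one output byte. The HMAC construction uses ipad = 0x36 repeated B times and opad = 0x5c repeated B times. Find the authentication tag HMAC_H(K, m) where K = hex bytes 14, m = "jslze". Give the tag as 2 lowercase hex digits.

Key hex bytes 14 is 1 byte ≤ B = 7; zero-pad to 7 bytes: K' = 14 00 00 00 00 00 00.
K' ⊕ ipad = 22 36 36 36 36 36 36.  K' ⊕ opad = 48 5c 5c 5c 5c 5c 5c.
Inner input = (K'⊕ipad) ∥ m = 22 36 36 36 36 36 36 ∥ 6a 73 6c 7a 65.
Inner hash: sum = 34+54+54+54+54+54+54+106+115+108+122+101 = 910; mod 256 = 142 → 8e.
Outer input = (K'⊕opad) ∥ inner = 48 5c 5c 5c 5c 5c 5c ∥ 8e.
Outer hash (tag): sum = 72+92+92+92+92+92+92+142 = 766; mod 256 = 254 → fe.

fe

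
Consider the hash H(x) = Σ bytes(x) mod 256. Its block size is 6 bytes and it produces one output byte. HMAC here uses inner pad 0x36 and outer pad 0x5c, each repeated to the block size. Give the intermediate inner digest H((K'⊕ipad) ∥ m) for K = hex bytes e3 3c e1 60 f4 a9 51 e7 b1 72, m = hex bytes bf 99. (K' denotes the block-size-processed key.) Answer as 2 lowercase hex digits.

d4

Key hex bytes e3 3c e1 60 f4 a9 51 e7 b1 72 is 10 bytes > B = 6, so hash it first: H(key) = 58, then zero-pad to 6 bytes: K' = 58 00 00 00 00 00.
K' ⊕ ipad = 6e 36 36 36 36 36.
Inner input = 6e 36 36 36 36 36 ∥ bf 99.
Inner hash: sum = 110+54+54+54+54+54+191+153 = 724; mod 256 = 212 → d4.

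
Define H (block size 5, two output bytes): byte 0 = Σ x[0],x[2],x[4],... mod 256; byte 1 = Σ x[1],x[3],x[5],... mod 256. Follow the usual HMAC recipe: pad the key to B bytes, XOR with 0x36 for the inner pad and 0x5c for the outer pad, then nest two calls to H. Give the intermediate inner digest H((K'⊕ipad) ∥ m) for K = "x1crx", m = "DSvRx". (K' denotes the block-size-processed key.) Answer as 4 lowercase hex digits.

Key "x1crx" = 78 31 63 72 78 is exactly B = 5 bytes: K' = 78 31 63 72 78.
K' ⊕ ipad = 4e 07 55 44 4e.
Inner input = 4e 07 55 44 4e ∥ 44 53 76 52 78.
Inner hash: even-index sum = 406 mod 256 = 150; odd-index sum = 381 mod 256 = 125 → 96 7d.

967d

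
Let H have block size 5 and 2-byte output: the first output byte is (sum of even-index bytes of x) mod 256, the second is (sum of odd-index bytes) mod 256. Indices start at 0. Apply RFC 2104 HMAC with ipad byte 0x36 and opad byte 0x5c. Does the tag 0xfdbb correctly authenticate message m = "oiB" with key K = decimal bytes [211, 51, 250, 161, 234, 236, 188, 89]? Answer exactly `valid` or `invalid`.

Key decimal bytes [211, 51, 250, 161, 234, 236, 188, 89] = d3 33 fa a1 ea ec bc 59 is 8 bytes > B = 5, so hash it first: H(key) = 73 19, then zero-pad to 5 bytes: K' = 73 19 00 00 00.
K' ⊕ ipad = 45 2f 36 36 36; K' ⊕ opad = 2f 45 5c 5c 5c.
Inner hash: even-index sum = 282 mod 256 = 26; odd-index sum = 278 mod 256 = 22 → 1a 16.
Outer hash (recomputed tag): even-index sum = 253 mod 256 = 253; odd-index sum = 187 mod 256 = 187 → fd bb.
Recomputed tag = fdbb; claimed = fdbb → match.

valid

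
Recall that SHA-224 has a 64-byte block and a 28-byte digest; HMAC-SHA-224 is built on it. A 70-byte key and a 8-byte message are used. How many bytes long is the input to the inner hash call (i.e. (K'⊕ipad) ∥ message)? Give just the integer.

72

Key is 70 > 64 bytes, so it is hashed to 28 bytes then zero-padded to 64: |K'| = 64.
Inner input = (K'⊕ipad) ∥ m → 64 + 8 = 72 bytes.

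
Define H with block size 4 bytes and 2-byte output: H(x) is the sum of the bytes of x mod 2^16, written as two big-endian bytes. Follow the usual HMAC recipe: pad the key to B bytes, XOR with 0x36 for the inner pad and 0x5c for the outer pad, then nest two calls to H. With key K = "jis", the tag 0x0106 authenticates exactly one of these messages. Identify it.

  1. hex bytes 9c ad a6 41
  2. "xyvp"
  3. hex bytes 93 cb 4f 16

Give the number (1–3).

2

Key "jis" = 6a 69 73 is 3 bytes ≤ B = 4; zero-pad to 4 bytes: K' = 6a 69 73 00.
K' ⊕ ipad = 5c 5f 45 36; K' ⊕ opad = 36 35 2f 5c.
m1: inner = H(5c 5f 45 36 9c ad a6 41) = 03 66; tag = H(36 35 2f 5c 03 66) = 015f
m2: inner = H(5c 5f 45 36 78 79 76 70) = 03 0d; tag = H(36 35 2f 5c 03 0d) = 0106 ← matches
m3: inner = H(5c 5f 45 36 93 cb 4f 16) = 02 f9; tag = H(36 35 2f 5c 02 f9) = 01f1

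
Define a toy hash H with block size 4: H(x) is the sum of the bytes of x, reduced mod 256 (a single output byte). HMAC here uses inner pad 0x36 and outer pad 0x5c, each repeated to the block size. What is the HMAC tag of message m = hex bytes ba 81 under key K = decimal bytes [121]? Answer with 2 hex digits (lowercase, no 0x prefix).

Key decimal bytes [121] = 79 is 1 byte ≤ B = 4; zero-pad to 4 bytes: K' = 79 00 00 00.
K' ⊕ ipad = 4f 36 36 36.  K' ⊕ opad = 25 5c 5c 5c.
Inner input = (K'⊕ipad) ∥ m = 4f 36 36 36 ∥ ba 81.
Inner hash: sum = 79+54+54+54+186+129 = 556; mod 256 = 44 → 2c.
Outer input = (K'⊕opad) ∥ inner = 25 5c 5c 5c ∥ 2c.
Outer hash (tag): sum = 37+92+92+92+44 = 357; mod 256 = 101 → 65.

65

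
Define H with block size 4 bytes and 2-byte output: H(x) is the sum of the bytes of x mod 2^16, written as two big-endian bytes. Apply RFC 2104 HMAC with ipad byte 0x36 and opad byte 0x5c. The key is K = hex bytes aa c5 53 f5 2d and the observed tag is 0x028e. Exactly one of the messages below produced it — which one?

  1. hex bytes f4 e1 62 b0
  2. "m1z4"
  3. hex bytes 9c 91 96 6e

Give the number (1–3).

Key hex bytes aa c5 53 f5 2d is 5 bytes > B = 4, so hash it first: H(key) = 02 e4, then zero-pad to 4 bytes: K' = 02 e4 00 00.
K' ⊕ ipad = 34 d2 36 36; K' ⊕ opad = 5e b8 5c 5c.
m1: inner = H(34 d2 36 36 f4 e1 62 b0) = 04 59; tag = H(5e b8 5c 5c 04 59) = 022b
m2: inner = H(34 d2 36 36 6d 31 7a 34) = 02 be; tag = H(5e b8 5c 5c 02 be) = 028e ← matches
m3: inner = H(34 d2 36 36 9c 91 96 6e) = 03 a3; tag = H(5e b8 5c 5c 03 a3) = 0274

2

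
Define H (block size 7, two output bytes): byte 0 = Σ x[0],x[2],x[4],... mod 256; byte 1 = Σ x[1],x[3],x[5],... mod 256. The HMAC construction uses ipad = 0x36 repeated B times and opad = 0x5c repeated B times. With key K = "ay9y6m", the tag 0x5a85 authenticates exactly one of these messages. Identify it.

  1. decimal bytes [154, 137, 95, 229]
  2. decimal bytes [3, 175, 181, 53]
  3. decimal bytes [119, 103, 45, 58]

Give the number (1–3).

Key "ay9y6m" = 61 79 39 79 36 6d is 6 bytes ≤ B = 7; zero-pad to 7 bytes: K' = 61 79 39 79 36 6d 00.
K' ⊕ ipad = 57 4f 0f 4f 00 5b 36; K' ⊕ opad = 3d 25 65 25 6a 31 5c.
m1: inner = H(57 4f 0f 4f 00 5b 36 9a 89 5f e5) = 0a f2; tag = H(3d 25 65 25 6a 31 5c 0a f2) = 5a85 ← matches
m2: inner = H(57 4f 0f 4f 00 5b 36 03 af b5 35) = 80 b1; tag = H(3d 25 65 25 6a 31 5c 80 b1) = 19fb
m3: inner = H(57 4f 0f 4f 00 5b 36 77 67 2d 3a) = 3d 9d; tag = H(3d 25 65 25 6a 31 5c 3d 9d) = 05b8

1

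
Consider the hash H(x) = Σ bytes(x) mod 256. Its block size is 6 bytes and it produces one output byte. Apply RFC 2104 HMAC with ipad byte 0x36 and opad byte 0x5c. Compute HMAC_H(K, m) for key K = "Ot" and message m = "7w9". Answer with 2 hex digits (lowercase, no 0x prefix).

Key "Ot" = 4f 74 is 2 bytes ≤ B = 6; zero-pad to 6 bytes: K' = 4f 74 00 00 00 00.
K' ⊕ ipad = 79 42 36 36 36 36.  K' ⊕ opad = 13 28 5c 5c 5c 5c.
Inner input = (K'⊕ipad) ∥ m = 79 42 36 36 36 36 ∥ 37 77 39.
Inner hash: sum = 121+66+54+54+54+54+55+119+57 = 634; mod 256 = 122 → 7a.
Outer input = (K'⊕opad) ∥ inner = 13 28 5c 5c 5c 5c ∥ 7a.
Outer hash (tag): sum = 19+40+92+92+92+92+122 = 549; mod 256 = 37 → 25.

25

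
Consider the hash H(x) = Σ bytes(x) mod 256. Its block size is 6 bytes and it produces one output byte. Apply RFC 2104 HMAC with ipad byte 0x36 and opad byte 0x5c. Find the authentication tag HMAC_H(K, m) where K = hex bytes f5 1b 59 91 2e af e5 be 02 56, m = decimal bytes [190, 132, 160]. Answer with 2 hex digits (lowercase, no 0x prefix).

2e

Key hex bytes f5 1b 59 91 2e af e5 be 02 56 is 10 bytes > B = 6, so hash it first: H(key) = d2, then zero-pad to 6 bytes: K' = d2 00 00 00 00 00.
K' ⊕ ipad = e4 36 36 36 36 36.  K' ⊕ opad = 8e 5c 5c 5c 5c 5c.
Inner input = (K'⊕ipad) ∥ m = e4 36 36 36 36 36 ∥ be 84 a0.
Inner hash: sum = 228+54+54+54+54+54+190+132+160 = 980; mod 256 = 212 → d4.
Outer input = (K'⊕opad) ∥ inner = 8e 5c 5c 5c 5c 5c ∥ d4.
Outer hash (tag): sum = 142+92+92+92+92+92+212 = 814; mod 256 = 46 → 2e.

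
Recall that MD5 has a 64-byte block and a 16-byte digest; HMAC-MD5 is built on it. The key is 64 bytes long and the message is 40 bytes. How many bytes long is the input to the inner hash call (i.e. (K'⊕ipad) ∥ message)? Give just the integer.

104

Key is 64 ≤ 64 bytes, zero-padded: |K'| = 64.
Inner input = (K'⊕ipad) ∥ m → 64 + 40 = 104 bytes.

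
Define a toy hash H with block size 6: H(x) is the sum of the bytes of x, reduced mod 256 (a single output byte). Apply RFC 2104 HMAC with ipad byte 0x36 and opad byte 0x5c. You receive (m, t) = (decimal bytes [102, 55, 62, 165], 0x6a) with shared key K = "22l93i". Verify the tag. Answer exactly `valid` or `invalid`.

Key "22l93i" = 32 32 6c 39 33 69 is exactly B = 6 bytes: K' = 32 32 6c 39 33 69.
K' ⊕ ipad = 04 04 5a 0f 05 5f; K' ⊕ opad = 6e 6e 30 65 6f 35.
Inner hash: sum = 4+4+90+15+5+95+102+55+62+165 = 597; mod 256 = 85 → 55.
Outer hash (recomputed tag): sum = 110+110+48+101+111+53+85 = 618; mod 256 = 106 → 6a.
Recomputed tag = 6a; claimed = 6a → match.

valid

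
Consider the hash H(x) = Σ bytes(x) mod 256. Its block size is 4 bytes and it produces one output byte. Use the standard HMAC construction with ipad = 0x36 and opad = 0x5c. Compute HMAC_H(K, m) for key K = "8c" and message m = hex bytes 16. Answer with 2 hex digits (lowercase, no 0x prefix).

40

Key "8c" = 38 63 is 2 bytes ≤ B = 4; zero-pad to 4 bytes: K' = 38 63 00 00.
K' ⊕ ipad = 0e 55 36 36.  K' ⊕ opad = 64 3f 5c 5c.
Inner input = (K'⊕ipad) ∥ m = 0e 55 36 36 ∥ 16.
Inner hash: sum = 14+85+54+54+22 = 229 → e5.
Outer input = (K'⊕opad) ∥ inner = 64 3f 5c 5c ∥ e5.
Outer hash (tag): sum = 100+63+92+92+229 = 576; mod 256 = 64 → 40.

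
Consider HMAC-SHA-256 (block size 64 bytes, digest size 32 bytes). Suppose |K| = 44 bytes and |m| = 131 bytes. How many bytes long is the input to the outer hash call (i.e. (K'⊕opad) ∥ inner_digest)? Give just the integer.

Key is 44 ≤ 64 bytes, zero-padded: |K'| = 64.
Outer input = (K'⊕opad) ∥ H(inner) → 64 + 32 = 96 bytes.

96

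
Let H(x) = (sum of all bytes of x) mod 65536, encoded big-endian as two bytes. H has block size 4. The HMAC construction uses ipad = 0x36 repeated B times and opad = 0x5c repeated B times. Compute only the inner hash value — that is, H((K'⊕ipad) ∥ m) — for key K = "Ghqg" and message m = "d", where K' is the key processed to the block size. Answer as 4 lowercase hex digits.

01cb

Key "Ghqg" = 47 68 71 67 is exactly B = 4 bytes: K' = 47 68 71 67.
K' ⊕ ipad = 71 5e 47 51.
Inner input = 71 5e 47 51 ∥ 64.
Inner hash: sum = 113+94+71+81+100 = 459 → 01 cb.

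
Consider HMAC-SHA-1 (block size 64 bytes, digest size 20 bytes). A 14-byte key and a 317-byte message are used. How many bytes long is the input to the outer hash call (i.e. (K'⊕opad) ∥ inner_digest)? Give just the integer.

84

Key is 14 ≤ 64 bytes, zero-padded: |K'| = 64.
Outer input = (K'⊕opad) ∥ H(inner) → 64 + 20 = 84 bytes.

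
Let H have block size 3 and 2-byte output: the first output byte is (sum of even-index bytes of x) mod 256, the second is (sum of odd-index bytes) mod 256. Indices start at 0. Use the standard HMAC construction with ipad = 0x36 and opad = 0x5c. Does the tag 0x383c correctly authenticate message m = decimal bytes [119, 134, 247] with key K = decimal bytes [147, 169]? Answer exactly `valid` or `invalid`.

Key decimal bytes [147, 169] = 93 a9 is 2 bytes ≤ B = 3; zero-pad to 3 bytes: K' = 93 a9 00.
K' ⊕ ipad = a5 9f 36; K' ⊕ opad = cf f5 5c.
Inner hash: even-index sum = 353 mod 256 = 97; odd-index sum = 525 mod 256 = 13 → 61 0d.
Outer hash (recomputed tag): even-index sum = 312 mod 256 = 56; odd-index sum = 342 mod 256 = 86 → 38 56.
Recomputed tag = 3856; claimed = 383c → mismatch.

invalid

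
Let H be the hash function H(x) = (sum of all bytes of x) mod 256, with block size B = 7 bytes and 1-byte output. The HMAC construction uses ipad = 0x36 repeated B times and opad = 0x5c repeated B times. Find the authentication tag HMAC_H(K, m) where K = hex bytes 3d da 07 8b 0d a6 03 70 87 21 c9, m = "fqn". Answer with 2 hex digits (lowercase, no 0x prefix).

43

Key hex bytes 3d da 07 8b 0d a6 03 70 87 21 c9 is 11 bytes > B = 7, so hash it first: H(key) = 40, then zero-pad to 7 bytes: K' = 40 00 00 00 00 00 00.
K' ⊕ ipad = 76 36 36 36 36 36 36.  K' ⊕ opad = 1c 5c 5c 5c 5c 5c 5c.
Inner input = (K'⊕ipad) ∥ m = 76 36 36 36 36 36 36 ∥ 66 71 6e.
Inner hash: sum = 118+54+54+54+54+54+54+102+113+110 = 767; mod 256 = 255 → ff.
Outer input = (K'⊕opad) ∥ inner = 1c 5c 5c 5c 5c 5c 5c ∥ ff.
Outer hash (tag): sum = 28+92+92+92+92+92+92+255 = 835; mod 256 = 67 → 43.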